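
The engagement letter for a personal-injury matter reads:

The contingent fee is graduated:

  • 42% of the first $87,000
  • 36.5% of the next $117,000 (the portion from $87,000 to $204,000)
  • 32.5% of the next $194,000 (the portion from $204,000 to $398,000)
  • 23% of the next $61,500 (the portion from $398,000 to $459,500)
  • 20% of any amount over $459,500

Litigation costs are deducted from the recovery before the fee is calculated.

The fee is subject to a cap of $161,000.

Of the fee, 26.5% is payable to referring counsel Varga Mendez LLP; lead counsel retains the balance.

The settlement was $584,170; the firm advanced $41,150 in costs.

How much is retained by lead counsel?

Fee base (net of costs): $584,170 − $41,150 = $543,020
First $87,000 at 42% = $36,540.00
Next $117,000 at 36.5% = $42,705.00
Next $194,000 at 32.5% = $63,050.00
Next $61,500 at 23% = $14,145.00
Remaining $83,520 at 20% = $16,704.00
Fee: $36,540.00 + $42,705.00 + $63,050.00 + $14,145.00 + $16,704.00 = $173,144.00
$173,144.00 exceeds the $161,000 cap, so the fee is capped at $161,000.00.
Referral share: 26.5% of $161,000.00 = $42,665.00; lead counsel retains $161,000.00 − $42,665.00 = $118,335.00.

$118,335.00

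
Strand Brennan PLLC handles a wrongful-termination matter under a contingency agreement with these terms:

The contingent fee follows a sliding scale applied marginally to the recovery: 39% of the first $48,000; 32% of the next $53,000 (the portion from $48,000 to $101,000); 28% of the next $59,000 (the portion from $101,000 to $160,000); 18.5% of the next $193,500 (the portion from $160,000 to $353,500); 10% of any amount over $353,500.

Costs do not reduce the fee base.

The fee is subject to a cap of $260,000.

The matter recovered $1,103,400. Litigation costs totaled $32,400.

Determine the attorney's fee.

Fee base is the gross recovery, $1,103,400; costs are reimbursed separately.
First $48,000 at 39% = $18,720.00
Next $53,000 at 32% = $16,960.00
Next $59,000 at 28% = $16,520.00
Next $193,500 at 18.5% = $35,797.50
Remaining $749,900 at 10% = $74,990.00
Fee: $18,720.00 + $16,960.00 + $16,520.00 + $35,797.50 + $74,990.00 = $162,987.50
$162,987.50 is under the $260,000 cap.

$162,987.50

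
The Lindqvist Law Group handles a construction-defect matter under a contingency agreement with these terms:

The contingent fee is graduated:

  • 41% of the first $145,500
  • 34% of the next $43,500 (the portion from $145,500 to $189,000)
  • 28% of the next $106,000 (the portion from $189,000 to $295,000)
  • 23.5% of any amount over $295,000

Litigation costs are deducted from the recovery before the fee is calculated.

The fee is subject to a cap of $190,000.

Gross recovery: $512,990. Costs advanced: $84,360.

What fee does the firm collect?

Fee base (net of costs): $512,990 − $84,360 = $428,630
First $145,500 at 41% = $59,655.00
Next $43,500 at 34% = $14,790.00
Next $106,000 at 28% = $29,680.00
Remaining $133,630 at 23.5% = $31,403.05
Fee: $59,655.00 + $14,790.00 + $29,680.00 + $31,403.05 = $135,528.05
$135,528.05 is under the $190,000 cap.

$135,528.05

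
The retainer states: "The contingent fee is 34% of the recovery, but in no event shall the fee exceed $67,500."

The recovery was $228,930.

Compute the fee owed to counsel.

$67,500.00

34% of $228,930 = $77,836.20
That exceeds the $67,500 cap, so the fee is capped at $67,500.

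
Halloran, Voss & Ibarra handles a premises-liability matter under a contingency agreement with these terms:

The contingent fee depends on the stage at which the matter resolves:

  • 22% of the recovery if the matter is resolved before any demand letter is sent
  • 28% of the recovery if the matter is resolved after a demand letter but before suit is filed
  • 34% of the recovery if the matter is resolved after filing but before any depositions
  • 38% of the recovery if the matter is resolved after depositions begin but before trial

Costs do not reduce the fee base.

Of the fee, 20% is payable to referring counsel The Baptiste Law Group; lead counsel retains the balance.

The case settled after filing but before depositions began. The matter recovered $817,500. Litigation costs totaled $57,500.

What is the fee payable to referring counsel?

Fee base is the gross recovery, $817,500; costs are reimbursed separately.
The matter settled after filing but before depositions began, so the 34% rate applies.
$817,500 × 34% = $277,950.00
Referral share: 20% of $277,950.00 = $55,590.00; lead counsel retains $277,950.00 − $55,590.00 = $222,360.00.

$55,590.00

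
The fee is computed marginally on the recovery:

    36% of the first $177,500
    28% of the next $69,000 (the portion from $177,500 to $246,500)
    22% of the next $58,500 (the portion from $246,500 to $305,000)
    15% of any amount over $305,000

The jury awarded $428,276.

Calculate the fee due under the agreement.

$114,581.40

First $177,500 at 36% = $63,900.00
Next $69,000 at 28% = $19,320.00
Next $58,500 at 22% = $12,870.00
Remaining $123,276 at 15% = $18,491.40
Fee: $63,900.00 + $19,320.00 + $12,870.00 + $18,491.40 = $114,581.40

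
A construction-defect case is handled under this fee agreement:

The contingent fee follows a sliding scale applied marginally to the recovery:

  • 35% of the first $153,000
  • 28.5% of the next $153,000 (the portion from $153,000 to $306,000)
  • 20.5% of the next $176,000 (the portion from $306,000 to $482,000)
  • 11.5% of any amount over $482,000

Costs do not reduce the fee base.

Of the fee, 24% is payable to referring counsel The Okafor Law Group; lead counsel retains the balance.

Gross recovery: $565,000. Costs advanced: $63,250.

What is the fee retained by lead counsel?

$108,512.80

Fee base is the gross recovery, $565,000; costs are reimbursed separately.
First $153,000 at 35% = $53,550.00
Next $153,000 at 28.5% = $43,605.00
Next $176,000 at 20.5% = $36,080.00
Remaining $83,000 at 11.5% = $9,545.00
Fee: $53,550.00 + $43,605.00 + $36,080.00 + $9,545.00 = $142,780.00
Referral share: 24% of $142,780.00 = $34,267.20; lead counsel retains $142,780.00 − $34,267.20 = $108,512.80.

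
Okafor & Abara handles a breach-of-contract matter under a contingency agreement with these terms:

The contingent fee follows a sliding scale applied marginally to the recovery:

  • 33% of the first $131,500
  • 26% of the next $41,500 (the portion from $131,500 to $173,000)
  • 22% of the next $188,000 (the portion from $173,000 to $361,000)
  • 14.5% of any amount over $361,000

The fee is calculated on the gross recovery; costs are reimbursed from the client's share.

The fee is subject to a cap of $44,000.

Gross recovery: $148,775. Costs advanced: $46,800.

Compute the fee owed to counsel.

$44,000.00

Fee base is the gross recovery, $148,775; costs are reimbursed separately.
First $131,500 at 33% = $43,395.00
Remaining $17,275 at 26% = $4,491.50
Fee: $43,395.00 + $4,491.50 = $47,886.50
$47,886.50 exceeds the $44,000 cap, so the fee is capped at $44,000.00.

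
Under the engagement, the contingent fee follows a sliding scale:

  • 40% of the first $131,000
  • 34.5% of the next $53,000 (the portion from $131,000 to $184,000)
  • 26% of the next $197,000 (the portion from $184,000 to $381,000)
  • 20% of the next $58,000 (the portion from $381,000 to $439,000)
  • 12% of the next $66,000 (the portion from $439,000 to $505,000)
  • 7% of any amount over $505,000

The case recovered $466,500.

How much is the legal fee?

First $131,000 at 40% = $52,400.00
Next $53,000 at 34.5% = $18,285.00
Next $197,000 at 26% = $51,220.00
Next $58,000 at 20% = $11,600.00
Remaining $27,500 at 12% = $3,300.00
Fee: $52,400.00 + $18,285.00 + $51,220.00 + $11,600.00 + $3,300.00 = $136,805.00

$136,805.00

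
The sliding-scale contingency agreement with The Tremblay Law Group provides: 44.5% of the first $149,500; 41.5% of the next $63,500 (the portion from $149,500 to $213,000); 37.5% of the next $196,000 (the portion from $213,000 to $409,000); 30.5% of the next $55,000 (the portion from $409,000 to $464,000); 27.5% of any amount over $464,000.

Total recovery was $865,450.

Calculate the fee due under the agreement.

First $149,500 at 44.5% = $66,527.50
Next $63,500 at 41.5% = $26,352.50
Next $196,000 at 37.5% = $73,500.00
Next $55,000 at 30.5% = $16,775.00
Remaining $401,450 at 27.5% = $110,398.75
Fee: $66,527.50 + $26,352.50 + $73,500.00 + $16,775.00 + $110,398.75 = $293,553.75

$293,553.75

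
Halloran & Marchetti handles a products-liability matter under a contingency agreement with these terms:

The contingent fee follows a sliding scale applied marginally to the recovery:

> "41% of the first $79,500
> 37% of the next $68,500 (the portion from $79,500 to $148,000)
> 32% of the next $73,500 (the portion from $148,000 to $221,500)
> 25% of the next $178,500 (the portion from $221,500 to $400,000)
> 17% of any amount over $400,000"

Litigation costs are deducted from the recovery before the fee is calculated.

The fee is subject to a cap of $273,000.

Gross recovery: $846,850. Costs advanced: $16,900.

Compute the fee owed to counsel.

Fee base (net of costs): $846,850 − $16,900 = $829,950
First $79,500 at 41% = $32,595.00
Next $68,500 at 37% = $25,345.00
Next $73,500 at 32% = $23,520.00
Next $178,500 at 25% = $44,625.00
Remaining $429,950 at 17% = $73,091.50
Fee: $32,595.00 + $25,345.00 + $23,520.00 + $44,625.00 + $73,091.50 = $199,176.50
$199,176.50 is under the $273,000 cap.

$199,176.50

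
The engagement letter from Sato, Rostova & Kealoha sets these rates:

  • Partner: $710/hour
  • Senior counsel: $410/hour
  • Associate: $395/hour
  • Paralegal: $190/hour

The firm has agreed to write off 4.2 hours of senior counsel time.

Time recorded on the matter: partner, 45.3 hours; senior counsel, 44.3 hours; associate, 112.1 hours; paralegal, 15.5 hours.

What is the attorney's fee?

Partner: 45.3 × $710 = $32,163.00
Senior counsel: 44.3 × $410 = $18,163.00
Associate: 112.1 × $395 = $44,279.50
Paralegal: 15.5 × $190 = $2,945.00
Subtotal: $97,550.50
Write-off: 4.2 × $410 = $1,722.00
Total: $97,550.50 − $1,722.00 = $95,828.50

$95,828.50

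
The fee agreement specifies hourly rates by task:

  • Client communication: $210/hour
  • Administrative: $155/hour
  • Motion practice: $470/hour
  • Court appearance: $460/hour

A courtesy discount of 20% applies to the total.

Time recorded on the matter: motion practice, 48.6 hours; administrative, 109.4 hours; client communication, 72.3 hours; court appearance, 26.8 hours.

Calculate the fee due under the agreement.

$53,848.00

Client communication: 72.3 × $210 = $15,183.00
Administrative: 109.4 × $155 = $16,957.00
Motion practice: 48.6 × $470 = $22,842.00
Court appearance: 26.8 × $460 = $12,328.00
Subtotal: $67,310.00
Less 20% discount: −$13,462.00
Total: $67,310.00 − $13,462.00 = $53,848.00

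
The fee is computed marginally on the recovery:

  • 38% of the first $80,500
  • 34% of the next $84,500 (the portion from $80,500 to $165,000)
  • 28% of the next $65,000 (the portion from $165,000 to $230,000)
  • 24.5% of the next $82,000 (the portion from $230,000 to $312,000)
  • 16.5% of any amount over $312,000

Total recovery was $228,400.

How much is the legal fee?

$77,072.00

First $80,500 at 38% = $30,590.00
Next $84,500 at 34% = $28,730.00
Remaining $63,400 at 28% = $17,752.00
Fee: $30,590.00 + $28,730.00 + $17,752.00 = $77,072.00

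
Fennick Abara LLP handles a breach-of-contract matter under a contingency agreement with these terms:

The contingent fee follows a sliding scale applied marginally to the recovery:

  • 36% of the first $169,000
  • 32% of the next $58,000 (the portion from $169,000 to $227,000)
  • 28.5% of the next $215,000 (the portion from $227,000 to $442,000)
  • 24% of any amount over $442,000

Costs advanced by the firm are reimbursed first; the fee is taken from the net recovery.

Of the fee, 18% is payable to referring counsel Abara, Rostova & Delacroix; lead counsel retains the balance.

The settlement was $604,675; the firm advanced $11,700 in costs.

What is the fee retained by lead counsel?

Fee base (net of costs): $604,675 − $11,700 = $592,975
First $169,000 at 36% = $60,840.00
Next $58,000 at 32% = $18,560.00
Next $215,000 at 28.5% = $61,275.00
Remaining $150,975 at 24% = $36,234.00
Fee: $60,840.00 + $18,560.00 + $61,275.00 + $36,234.00 = $176,909.00
Referral share: 18% of $176,909.00 = $31,843.62; lead counsel retains $176,909.00 − $31,843.62 = $145,065.38.

$145,065.38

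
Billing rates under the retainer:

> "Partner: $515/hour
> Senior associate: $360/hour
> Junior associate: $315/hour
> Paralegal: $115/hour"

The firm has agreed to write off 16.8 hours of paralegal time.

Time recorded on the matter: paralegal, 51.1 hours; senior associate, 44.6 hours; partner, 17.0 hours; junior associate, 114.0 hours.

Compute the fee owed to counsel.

Partner: 17.0 × $515 = $8,755.00
Senior associate: 44.6 × $360 = $16,056.00
Junior associate: 114.0 × $315 = $35,910.00
Paralegal: 51.1 × $115 = $5,876.50
Subtotal: $66,597.50
Write-off: 16.8 × $115 = $1,932.00
Total: $66,597.50 − $1,932.00 = $64,665.50

$64,665.50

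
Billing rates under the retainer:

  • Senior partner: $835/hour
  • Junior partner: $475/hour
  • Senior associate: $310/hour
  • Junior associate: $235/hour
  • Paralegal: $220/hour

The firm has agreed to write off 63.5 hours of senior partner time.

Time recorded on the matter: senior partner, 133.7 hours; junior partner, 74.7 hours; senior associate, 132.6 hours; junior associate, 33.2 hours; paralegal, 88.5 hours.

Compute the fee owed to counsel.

Senior partner: 133.7 × $835 = $111,639.50
Junior partner: 74.7 × $475 = $35,482.50
Senior associate: 132.6 × $310 = $41,106.00
Junior associate: 33.2 × $235 = $7,802.00
Paralegal: 88.5 × $220 = $19,470.00
Subtotal: $215,500.00
Write-off: 63.5 × $835 = $53,022.50
Total: $215,500.00 − $53,022.50 = $162,477.50

$162,477.50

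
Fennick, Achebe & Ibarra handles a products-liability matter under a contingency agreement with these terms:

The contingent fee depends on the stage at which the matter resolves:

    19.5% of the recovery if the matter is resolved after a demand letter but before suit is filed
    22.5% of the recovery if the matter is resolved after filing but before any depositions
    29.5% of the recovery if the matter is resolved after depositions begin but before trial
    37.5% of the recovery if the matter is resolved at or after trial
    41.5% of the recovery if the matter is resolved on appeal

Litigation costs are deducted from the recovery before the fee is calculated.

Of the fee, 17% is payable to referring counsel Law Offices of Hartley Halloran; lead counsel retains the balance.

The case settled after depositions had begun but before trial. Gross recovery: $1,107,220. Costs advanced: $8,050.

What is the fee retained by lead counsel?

$269,131.77

Fee base (net of costs): $1,107,220 − $8,050 = $1,099,170
The matter settled after depositions had begun but before trial, so the 29.5% rate applies.
$1,099,170 × 29.5% = $324,255.15
Referral share: 17% of $324,255.15 = $55,123.38; lead counsel retains $324,255.15 − $55,123.38 = $269,131.77.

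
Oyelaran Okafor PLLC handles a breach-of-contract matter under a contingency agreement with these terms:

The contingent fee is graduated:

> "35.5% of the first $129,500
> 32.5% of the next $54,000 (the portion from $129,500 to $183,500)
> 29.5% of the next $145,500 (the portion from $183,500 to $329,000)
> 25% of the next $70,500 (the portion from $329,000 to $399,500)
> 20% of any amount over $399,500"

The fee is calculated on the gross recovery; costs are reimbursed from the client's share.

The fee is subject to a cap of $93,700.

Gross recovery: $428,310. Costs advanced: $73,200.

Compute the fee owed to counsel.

Fee base is the gross recovery, $428,310; costs are reimbursed separately.
First $129,500 at 35.5% = $45,972.50
Next $54,000 at 32.5% = $17,550.00
Next $145,500 at 29.5% = $42,922.50
Next $70,500 at 25% = $17,625.00
Remaining $28,810 at 20% = $5,762.00
Fee: $45,972.50 + $17,550.00 + $42,922.50 + $17,625.00 + $5,762.00 = $129,832.00
$129,832.00 exceeds the $93,700 cap, so the fee is capped at $93,700.00.

$93,700.00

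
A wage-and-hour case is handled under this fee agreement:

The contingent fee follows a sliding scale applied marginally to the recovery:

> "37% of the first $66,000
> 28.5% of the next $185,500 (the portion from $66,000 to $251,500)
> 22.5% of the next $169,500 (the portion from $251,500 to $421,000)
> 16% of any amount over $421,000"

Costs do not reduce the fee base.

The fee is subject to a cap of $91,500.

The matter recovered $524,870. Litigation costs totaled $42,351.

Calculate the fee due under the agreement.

Fee base is the gross recovery, $524,870; costs are reimbursed separately.
First $66,000 at 37% = $24,420.00
Next $185,500 at 28.5% = $52,867.50
Next $169,500 at 22.5% = $38,137.50
Remaining $103,870 at 16% = $16,619.20
Fee: $24,420.00 + $52,867.50 + $38,137.50 + $16,619.20 = $132,044.20
$132,044.20 exceeds the $91,500 cap, so the fee is capped at $91,500.00.

$91,500.00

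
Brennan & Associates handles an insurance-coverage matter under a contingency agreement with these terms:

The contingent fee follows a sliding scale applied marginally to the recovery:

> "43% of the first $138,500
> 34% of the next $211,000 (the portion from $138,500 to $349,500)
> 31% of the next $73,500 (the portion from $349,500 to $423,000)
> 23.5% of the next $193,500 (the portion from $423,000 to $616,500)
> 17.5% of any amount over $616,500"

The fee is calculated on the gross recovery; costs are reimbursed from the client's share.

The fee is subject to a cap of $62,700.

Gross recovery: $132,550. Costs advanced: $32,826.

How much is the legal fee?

$56,996.50

Fee base is the gross recovery, $132,550; costs are reimbursed separately.
First $132,550 at 43% = $56,996.50
$56,996.50 is under the $62,700 cap.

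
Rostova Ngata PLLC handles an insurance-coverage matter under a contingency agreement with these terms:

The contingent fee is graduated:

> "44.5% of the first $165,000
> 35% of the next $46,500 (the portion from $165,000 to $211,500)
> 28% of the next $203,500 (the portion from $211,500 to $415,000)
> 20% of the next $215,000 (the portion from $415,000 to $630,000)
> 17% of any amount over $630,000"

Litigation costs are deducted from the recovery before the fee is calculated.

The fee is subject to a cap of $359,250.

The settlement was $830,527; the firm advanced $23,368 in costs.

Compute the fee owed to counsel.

$219,797.03

Fee base (net of costs): $830,527 − $23,368 = $807,159
First $165,000 at 44.5% = $73,425.00
Next $46,500 at 35% = $16,275.00
Next $203,500 at 28% = $56,980.00
Next $215,000 at 20% = $43,000.00
Remaining $177,159 at 17% = $30,117.03
Fee: $73,425.00 + $16,275.00 + $56,980.00 + $43,000.00 + $30,117.03 = $219,797.03
$219,797.03 is under the $359,250 cap.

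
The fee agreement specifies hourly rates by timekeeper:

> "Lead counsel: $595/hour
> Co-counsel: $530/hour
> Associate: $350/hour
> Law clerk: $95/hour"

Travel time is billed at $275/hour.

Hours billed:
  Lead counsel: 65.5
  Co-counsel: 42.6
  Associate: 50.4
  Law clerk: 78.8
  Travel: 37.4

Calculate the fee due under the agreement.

$96,961.50

Lead counsel: 65.5 × $595 = $38,972.50
Co-counsel: 42.6 × $530 = $22,578.00
Associate: 50.4 × $350 = $17,640.00
Law clerk: 78.8 × $95 = $7,486.00
Subtotal: $38,972.50 + $22,578.00 + $17,640.00 + $7,486.00 = $86,676.50
Travel: 37.4 × $275 = $10,285.00
Total: $86,676.50 + $10,285.00 = $96,961.50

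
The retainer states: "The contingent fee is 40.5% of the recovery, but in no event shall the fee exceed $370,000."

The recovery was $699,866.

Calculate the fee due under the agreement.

40.5% of $699,866 = $283,445.73
That is under the $370,000 cap.

$283,445.73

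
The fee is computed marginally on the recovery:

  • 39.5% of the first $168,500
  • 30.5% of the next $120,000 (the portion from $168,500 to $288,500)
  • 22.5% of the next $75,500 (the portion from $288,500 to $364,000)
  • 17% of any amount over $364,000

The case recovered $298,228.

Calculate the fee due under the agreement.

$105,346.30

First $168,500 at 39.5% = $66,557.50
Next $120,000 at 30.5% = $36,600.00
Remaining $9,728 at 22.5% = $2,188.80
Fee: $66,557.50 + $36,600.00 + $2,188.80 = $105,346.30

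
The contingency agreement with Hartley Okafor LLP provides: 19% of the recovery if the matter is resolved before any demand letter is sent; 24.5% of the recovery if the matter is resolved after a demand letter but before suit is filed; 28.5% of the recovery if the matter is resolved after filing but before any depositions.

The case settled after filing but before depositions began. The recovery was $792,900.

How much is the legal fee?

The matter settled after filing but before depositions began, so the 28.5% rate applies.
$792,900 × 28.5% = $225,976.50

$225,976.50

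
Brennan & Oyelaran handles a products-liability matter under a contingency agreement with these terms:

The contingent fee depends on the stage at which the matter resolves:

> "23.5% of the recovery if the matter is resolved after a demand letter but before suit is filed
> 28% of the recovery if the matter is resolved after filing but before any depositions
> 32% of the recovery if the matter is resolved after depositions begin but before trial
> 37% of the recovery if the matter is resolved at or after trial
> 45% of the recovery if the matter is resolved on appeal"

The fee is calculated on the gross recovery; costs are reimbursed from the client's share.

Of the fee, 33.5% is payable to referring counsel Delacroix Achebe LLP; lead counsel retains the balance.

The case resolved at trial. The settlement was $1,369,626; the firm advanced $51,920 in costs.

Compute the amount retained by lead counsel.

$336,996.48

Fee base is the gross recovery, $1,369,626; costs are reimbursed separately.
The matter resolved at trial, so the 37% rate applies.
$1,369,626 × 37% = $506,761.62
Referral share: 33.5% of $506,761.62 = $169,765.14; lead counsel retains $506,761.62 − $169,765.14 = $336,996.48.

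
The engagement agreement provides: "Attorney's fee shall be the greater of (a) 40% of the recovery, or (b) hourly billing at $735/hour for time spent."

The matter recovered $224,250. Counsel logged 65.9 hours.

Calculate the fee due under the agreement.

(a) 40% of $224,250 = $89,700.00
(b) 65.9 × $735 = $48,436.50
The greater is (a): $89,700.00.

$89,700.00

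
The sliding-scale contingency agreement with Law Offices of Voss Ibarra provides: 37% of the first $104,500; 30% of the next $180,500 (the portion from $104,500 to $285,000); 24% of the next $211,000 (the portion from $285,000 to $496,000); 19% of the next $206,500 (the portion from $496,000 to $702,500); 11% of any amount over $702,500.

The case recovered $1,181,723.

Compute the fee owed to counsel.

First $104,500 at 37% = $38,665.00
Next $180,500 at 30% = $54,150.00
Next $211,000 at 24% = $50,640.00
Next $206,500 at 19% = $39,235.00
Remaining $479,223 at 11% = $52,714.53
Fee: $38,665.00 + $54,150.00 + $50,640.00 + $39,235.00 + $52,714.53 = $235,404.53

$235,404.53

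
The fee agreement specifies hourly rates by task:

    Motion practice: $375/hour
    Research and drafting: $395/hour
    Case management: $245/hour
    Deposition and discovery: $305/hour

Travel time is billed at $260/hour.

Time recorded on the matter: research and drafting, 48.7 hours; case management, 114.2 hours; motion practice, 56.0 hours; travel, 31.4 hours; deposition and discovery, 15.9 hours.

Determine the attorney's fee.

Motion practice: 56.0 × $375 = $21,000.00
Research and drafting: 48.7 × $395 = $19,236.50
Case management: 114.2 × $245 = $27,979.00
Deposition and discovery: 15.9 × $305 = $4,849.50
Subtotal: $21,000.00 + $19,236.50 + $27,979.00 + $4,849.50 = $73,065.00
Travel: 31.4 × $260 = $8,164.00
Total: $73,065.00 + $8,164.00 = $81,229.00

$81,229.00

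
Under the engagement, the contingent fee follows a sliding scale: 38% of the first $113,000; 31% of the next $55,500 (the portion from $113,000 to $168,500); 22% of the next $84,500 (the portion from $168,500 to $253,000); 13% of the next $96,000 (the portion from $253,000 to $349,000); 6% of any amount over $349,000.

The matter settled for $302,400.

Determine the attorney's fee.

First $113,000 at 38% = $42,940.00
Next $55,500 at 31% = $17,205.00
Next $84,500 at 22% = $18,590.00
Remaining $49,400 at 13% = $6,422.00
Fee: $42,940.00 + $17,205.00 + $18,590.00 + $6,422.00 = $85,157.00

$85,157.00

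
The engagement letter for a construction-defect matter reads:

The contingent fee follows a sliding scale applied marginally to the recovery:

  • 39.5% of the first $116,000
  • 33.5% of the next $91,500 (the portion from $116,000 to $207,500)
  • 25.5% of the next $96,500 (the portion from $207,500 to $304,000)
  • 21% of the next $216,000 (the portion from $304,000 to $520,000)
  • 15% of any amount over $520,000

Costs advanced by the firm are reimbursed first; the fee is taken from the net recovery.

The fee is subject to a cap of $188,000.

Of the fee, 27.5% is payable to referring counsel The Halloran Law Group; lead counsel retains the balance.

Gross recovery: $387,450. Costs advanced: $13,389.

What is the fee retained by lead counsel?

Fee base (net of costs): $387,450 − $13,389 = $374,061
First $116,000 at 39.5% = $45,820.00
Next $91,500 at 33.5% = $30,652.50
Next $96,500 at 25.5% = $24,607.50
Remaining $70,061 at 21% = $14,712.81
Fee: $45,820.00 + $30,652.50 + $24,607.50 + $14,712.81 = $115,792.81
$115,792.81 is under the $188,000 cap.
Referral share: 27.5% of $115,792.81 = $31,843.02; lead counsel retains $115,792.81 − $31,843.02 = $83,949.79.

$83,949.79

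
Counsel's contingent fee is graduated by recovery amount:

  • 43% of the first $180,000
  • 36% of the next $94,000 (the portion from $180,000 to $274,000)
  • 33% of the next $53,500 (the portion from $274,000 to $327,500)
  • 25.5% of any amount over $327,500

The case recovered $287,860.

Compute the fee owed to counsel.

First $180,000 at 43% = $77,400.00
Next $94,000 at 36% = $33,840.00
Remaining $13,860 at 33% = $4,573.80
Fee: $77,400.00 + $33,840.00 + $4,573.80 = $115,813.80

$115,813.80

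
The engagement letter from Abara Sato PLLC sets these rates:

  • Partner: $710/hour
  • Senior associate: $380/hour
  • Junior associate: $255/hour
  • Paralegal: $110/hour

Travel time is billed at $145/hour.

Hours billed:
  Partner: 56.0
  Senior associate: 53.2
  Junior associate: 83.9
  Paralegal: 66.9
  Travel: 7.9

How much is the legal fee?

Partner: 56.0 × $710 = $39,760.00
Senior associate: 53.2 × $380 = $20,216.00
Junior associate: 83.9 × $255 = $21,394.50
Paralegal: 66.9 × $110 = $7,359.00
Subtotal: $39,760.00 + $20,216.00 + $21,394.50 + $7,359.00 = $88,729.50
Travel: 7.9 × $145 = $1,145.50
Total: $88,729.50 + $1,145.50 = $89,875.00

$89,875.00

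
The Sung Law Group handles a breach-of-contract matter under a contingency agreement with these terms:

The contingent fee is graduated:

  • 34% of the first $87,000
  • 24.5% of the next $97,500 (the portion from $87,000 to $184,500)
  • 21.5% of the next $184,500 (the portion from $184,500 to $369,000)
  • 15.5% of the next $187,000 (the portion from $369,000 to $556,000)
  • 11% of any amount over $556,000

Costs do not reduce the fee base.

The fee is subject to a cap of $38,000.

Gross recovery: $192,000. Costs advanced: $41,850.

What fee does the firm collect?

Fee base is the gross recovery, $192,000; costs are reimbursed separately.
First $87,000 at 34% = $29,580.00
Next $97,500 at 24.5% = $23,887.50
Remaining $7,500 at 21.5% = $1,612.50
Fee: $29,580.00 + $23,887.50 + $1,612.50 = $55,080.00
$55,080.00 exceeds the $38,000 cap, so the fee is capped at $38,000.00.

$38,000.00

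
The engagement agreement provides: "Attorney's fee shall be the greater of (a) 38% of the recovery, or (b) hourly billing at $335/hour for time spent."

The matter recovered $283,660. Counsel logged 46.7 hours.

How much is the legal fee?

(a) 38% of $283,660 = $107,790.80
(b) 46.7 × $335 = $15,644.50
The greater is (a): $107,790.80.

$107,790.80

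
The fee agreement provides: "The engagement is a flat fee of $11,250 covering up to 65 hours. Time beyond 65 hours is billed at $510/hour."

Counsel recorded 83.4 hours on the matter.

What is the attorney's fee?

Flat fee: $11,250.00
Excess hours: 83.4 − 65 = 18.4
Overrun: 18.4 × $510 = $9,384.00
Total: $11,250.00 + $9,384.00 = $20,634.00

$20,634.00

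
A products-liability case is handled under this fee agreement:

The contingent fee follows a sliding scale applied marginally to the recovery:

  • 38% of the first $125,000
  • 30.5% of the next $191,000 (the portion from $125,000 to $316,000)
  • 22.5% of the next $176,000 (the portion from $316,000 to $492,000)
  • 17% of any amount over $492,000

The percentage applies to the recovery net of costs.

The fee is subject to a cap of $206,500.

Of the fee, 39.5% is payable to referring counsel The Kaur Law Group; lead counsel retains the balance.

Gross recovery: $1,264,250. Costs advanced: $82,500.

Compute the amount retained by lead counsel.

$124,932.50

Fee base (net of costs): $1,264,250 − $82,500 = $1,181,750
First $125,000 at 38% = $47,500.00
Next $191,000 at 30.5% = $58,255.00
Next $176,000 at 22.5% = $39,600.00
Remaining $689,750 at 17% = $117,257.50
Fee: $47,500.00 + $58,255.00 + $39,600.00 + $117,257.50 = $262,612.50
$262,612.50 exceeds the $206,500 cap, so the fee is capped at $206,500.00.
Referral share: 39.5% of $206,500.00 = $81,567.50; lead counsel retains $206,500.00 − $81,567.50 = $124,932.50.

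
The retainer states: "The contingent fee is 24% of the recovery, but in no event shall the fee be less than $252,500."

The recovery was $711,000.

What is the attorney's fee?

24% of $711,000 = $170,640.00
That is below the $252,500 minimum, so the minimum applies.

$252,500.00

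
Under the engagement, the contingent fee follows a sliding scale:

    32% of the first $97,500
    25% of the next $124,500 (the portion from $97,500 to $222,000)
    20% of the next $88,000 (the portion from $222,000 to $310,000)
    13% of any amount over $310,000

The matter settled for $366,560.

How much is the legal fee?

First $97,500 at 32% = $31,200.00
Next $124,500 at 25% = $31,125.00
Next $88,000 at 20% = $17,600.00
Remaining $56,560 at 13% = $7,352.80
Fee: $31,200.00 + $31,125.00 + $17,600.00 + $7,352.80 = $87,277.80

$87,277.80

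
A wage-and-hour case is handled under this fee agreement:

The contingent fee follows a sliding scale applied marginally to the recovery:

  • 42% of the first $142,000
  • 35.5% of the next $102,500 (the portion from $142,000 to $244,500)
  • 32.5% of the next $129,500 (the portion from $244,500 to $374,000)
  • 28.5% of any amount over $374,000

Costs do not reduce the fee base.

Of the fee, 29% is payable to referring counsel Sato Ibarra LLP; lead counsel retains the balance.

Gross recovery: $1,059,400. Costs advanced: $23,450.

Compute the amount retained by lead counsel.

Fee base is the gross recovery, $1,059,400; costs are reimbursed separately.
First $142,000 at 42% = $59,640.00
Next $102,500 at 35.5% = $36,387.50
Next $129,500 at 32.5% = $42,087.50
Remaining $685,400 at 28.5% = $195,339.00
Fee: $59,640.00 + $36,387.50 + $42,087.50 + $195,339.00 = $333,454.00
Referral share: 29% of $333,454.00 = $96,701.66; lead counsel retains $333,454.00 − $96,701.66 = $236,752.34.

$236,752.34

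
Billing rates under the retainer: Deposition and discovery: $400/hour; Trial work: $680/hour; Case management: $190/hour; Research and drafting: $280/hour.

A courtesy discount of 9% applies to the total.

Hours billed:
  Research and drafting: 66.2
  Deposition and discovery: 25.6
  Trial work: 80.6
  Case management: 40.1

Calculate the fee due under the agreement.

$82,994.73

Deposition and discovery: 25.6 × $400 = $10,240.00
Trial work: 80.6 × $680 = $54,808.00
Case management: 40.1 × $190 = $7,619.00
Research and drafting: 66.2 × $280 = $18,536.00
Subtotal: $91,203.00
Less 9% discount: −$8,208.27
Total: $91,203.00 − $8,208.27 = $82,994.73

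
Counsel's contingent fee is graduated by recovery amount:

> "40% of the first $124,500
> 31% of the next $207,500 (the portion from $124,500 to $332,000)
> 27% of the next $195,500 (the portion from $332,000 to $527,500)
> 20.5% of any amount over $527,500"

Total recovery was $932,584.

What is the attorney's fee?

$249,952.22

First $124,500 at 40% = $49,800.00
Next $207,500 at 31% = $64,325.00
Next $195,500 at 27% = $52,785.00
Remaining $405,084 at 20.5% = $83,042.22
Fee: $49,800.00 + $64,325.00 + $52,785.00 + $83,042.22 = $249,952.22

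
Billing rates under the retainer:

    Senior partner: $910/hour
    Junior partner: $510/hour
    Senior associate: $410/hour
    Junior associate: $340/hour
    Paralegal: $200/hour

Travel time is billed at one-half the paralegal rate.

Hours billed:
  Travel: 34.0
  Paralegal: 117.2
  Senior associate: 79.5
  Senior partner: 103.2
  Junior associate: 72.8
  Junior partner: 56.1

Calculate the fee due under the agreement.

$206,710.00

Senior partner: 103.2 × $910 = $93,912.00
Junior partner: 56.1 × $510 = $28,611.00
Senior associate: 79.5 × $410 = $32,595.00
Junior associate: 72.8 × $340 = $24,752.00
Paralegal: 117.2 × $200 = $23,440.00
Subtotal: $93,912.00 + $28,611.00 + $32,595.00 + $24,752.00 + $23,440.00 = $203,310.00
Travel: 34.0 × ($200 ÷ 2) = 34.0 × $100.00 = $3,400.00
Total: $203,310.00 + $3,400.00 = $206,710.00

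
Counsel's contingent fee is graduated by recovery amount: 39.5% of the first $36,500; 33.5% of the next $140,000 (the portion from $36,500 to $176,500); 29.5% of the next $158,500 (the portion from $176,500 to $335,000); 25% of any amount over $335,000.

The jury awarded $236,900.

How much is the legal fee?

$79,135.50

First $36,500 at 39.5% = $14,417.50
Next $140,000 at 33.5% = $46,900.00
Remaining $60,400 at 29.5% = $17,818.00
Fee: $14,417.50 + $46,900.00 + $17,818.00 = $79,135.50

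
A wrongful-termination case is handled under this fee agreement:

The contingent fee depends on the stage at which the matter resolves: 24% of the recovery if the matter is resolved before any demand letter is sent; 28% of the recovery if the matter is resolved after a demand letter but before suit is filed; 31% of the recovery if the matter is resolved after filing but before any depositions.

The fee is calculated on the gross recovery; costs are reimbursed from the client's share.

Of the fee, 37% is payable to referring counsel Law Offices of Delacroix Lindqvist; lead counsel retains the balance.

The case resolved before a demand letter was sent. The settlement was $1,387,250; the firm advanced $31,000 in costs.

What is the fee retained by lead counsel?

Fee base is the gross recovery, $1,387,250; costs are reimbursed separately.
The matter resolved before a demand letter was sent, so the 24% rate applies.
$1,387,250 × 24% = $332,940.00
Referral share: 37% of $332,940.00 = $123,187.80; lead counsel retains $332,940.00 − $123,187.80 = $209,752.20.

$209,752.20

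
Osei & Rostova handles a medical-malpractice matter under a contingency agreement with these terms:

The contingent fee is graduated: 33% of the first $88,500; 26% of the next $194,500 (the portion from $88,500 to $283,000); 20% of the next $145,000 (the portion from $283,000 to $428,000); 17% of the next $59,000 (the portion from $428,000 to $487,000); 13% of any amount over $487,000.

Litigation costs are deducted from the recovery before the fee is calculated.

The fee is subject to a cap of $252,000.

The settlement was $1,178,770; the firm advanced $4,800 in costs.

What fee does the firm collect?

$208,111.10

Fee base (net of costs): $1,178,770 − $4,800 = $1,173,970
First $88,500 at 33% = $29,205.00
Next $194,500 at 26% = $50,570.00
Next $145,000 at 20% = $29,000.00
Next $59,000 at 17% = $10,030.00
Remaining $686,970 at 13% = $89,306.10
Fee: $29,205.00 + $50,570.00 + $29,000.00 + $10,030.00 + $89,306.10 = $208,111.10
$208,111.10 is under the $252,000 cap.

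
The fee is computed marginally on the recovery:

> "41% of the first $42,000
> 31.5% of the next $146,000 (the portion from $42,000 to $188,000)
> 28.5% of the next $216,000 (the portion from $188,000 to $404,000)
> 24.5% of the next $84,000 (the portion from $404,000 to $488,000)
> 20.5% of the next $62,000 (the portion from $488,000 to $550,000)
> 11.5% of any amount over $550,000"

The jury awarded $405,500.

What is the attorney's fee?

$125,137.50

First $42,000 at 41% = $17,220.00
Next $146,000 at 31.5% = $45,990.00
Next $216,000 at 28.5% = $61,560.00
Remaining $1,500 at 24.5% = $367.50
Fee: $17,220.00 + $45,990.00 + $61,560.00 + $367.50 = $125,137.50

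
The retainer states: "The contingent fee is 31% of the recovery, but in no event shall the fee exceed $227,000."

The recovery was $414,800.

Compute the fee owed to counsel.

$128,588.00

31% of $414,800 = $128,588.00
That is under the $227,000 cap.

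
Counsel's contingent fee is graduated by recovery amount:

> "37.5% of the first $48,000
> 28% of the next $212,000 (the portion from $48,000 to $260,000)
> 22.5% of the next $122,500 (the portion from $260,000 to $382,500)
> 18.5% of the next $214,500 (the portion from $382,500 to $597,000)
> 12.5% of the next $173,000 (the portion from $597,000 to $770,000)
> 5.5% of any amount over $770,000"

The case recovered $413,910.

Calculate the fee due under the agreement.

First $48,000 at 37.5% = $18,000.00
Next $212,000 at 28% = $59,360.00
Next $122,500 at 22.5% = $27,562.50
Remaining $31,410 at 18.5% = $5,810.85
Fee: $18,000.00 + $59,360.00 + $27,562.50 + $5,810.85 = $110,733.35

$110,733.35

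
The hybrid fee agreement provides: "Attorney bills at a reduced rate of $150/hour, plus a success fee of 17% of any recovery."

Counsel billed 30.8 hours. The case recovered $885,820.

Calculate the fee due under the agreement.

Hourly: 30.8 × $150 = $4,620.00
Success fee: 17% of $885,820 = $150,589.40
Total: $4,620.00 + $150,589.40 = $155,209.40

$155,209.40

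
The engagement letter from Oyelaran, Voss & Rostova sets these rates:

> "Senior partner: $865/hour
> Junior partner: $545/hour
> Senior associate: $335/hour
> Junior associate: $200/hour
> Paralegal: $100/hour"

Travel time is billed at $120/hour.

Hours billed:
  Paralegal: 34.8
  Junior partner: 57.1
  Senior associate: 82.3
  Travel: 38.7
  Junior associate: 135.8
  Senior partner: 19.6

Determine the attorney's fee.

Senior partner: 19.6 × $865 = $16,954.00
Junior partner: 57.1 × $545 = $31,119.50
Senior associate: 82.3 × $335 = $27,570.50
Junior associate: 135.8 × $200 = $27,160.00
Paralegal: 34.8 × $100 = $3,480.00
Subtotal: $16,954.00 + $31,119.50 + $27,570.50 + $27,160.00 + $3,480.00 = $106,284.00
Travel: 38.7 × $120 = $4,644.00
Total: $106,284.00 + $4,644.00 = $110,928.00

$110,928.00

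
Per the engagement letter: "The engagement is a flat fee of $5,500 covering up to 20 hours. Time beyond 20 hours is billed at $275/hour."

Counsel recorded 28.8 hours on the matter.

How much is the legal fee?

$7,920.00

Flat fee: $5,500.00
Excess hours: 28.8 − 20 = 8.8
Overrun: 8.8 × $275 = $2,420.00
Total: $5,500.00 + $2,420.00 = $7,920.00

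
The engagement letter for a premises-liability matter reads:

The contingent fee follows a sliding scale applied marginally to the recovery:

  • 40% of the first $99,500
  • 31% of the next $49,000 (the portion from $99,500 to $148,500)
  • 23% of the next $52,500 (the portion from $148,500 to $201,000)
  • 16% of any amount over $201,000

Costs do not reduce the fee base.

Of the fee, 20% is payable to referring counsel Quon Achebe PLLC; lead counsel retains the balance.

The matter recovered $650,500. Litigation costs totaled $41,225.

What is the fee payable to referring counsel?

$27,797.00

Fee base is the gross recovery, $650,500; costs are reimbursed separately.
First $99,500 at 40% = $39,800.00
Next $49,000 at 31% = $15,190.00
Next $52,500 at 23% = $12,075.00
Remaining $449,500 at 16% = $71,920.00
Fee: $39,800.00 + $15,190.00 + $12,075.00 + $71,920.00 = $138,985.00
Referral share: 20% of $138,985.00 = $27,797.00; lead counsel retains $138,985.00 − $27,797.00 = $111,188.00.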